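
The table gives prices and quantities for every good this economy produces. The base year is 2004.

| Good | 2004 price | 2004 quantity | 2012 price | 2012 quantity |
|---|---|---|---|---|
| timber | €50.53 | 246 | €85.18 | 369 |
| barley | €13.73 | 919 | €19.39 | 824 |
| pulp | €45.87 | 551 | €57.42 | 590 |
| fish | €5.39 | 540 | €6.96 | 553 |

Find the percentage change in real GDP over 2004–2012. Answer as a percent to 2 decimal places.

12.72%

Real GDP 2004 = Nominal GDP 2004 = 50.53·246 + 13.73·919 + 45.87·551 + 5.39·540 = 53233.22.
Real GDP 2012 (at 2004 prices) = 50.53·369 + 13.73·824 + 45.87·590 + 5.39·553 = 60003.06.
Real growth = 60003.06/53233.22 − 1 = 0.1272.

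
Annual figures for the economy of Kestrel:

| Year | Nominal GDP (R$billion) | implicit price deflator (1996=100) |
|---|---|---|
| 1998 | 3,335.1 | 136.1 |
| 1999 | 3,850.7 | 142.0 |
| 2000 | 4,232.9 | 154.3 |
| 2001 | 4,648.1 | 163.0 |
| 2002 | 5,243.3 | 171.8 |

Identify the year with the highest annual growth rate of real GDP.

1999: real = 3850.7/1.420 = 2711.76; growth vs 1998 (2450.48) = 10.66%.
2000: real = 4232.9/1.543 = 2743.29; growth vs 1999 (2711.76) = 1.16%.
2001: real = 4648.1/1.630 = 2851.60; growth vs 2000 (2743.29) = 3.95%.
2002: real = 5243.3/1.718 = 3051.98; growth vs 2001 (2851.60) = 7.03%.

1999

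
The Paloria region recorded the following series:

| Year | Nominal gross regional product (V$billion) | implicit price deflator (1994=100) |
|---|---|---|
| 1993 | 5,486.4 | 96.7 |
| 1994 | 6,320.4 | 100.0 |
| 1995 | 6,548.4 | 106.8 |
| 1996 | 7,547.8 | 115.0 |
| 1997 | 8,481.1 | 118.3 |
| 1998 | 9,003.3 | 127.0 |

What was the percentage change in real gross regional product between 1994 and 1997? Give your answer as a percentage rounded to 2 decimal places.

Real gross regional product 1994 = 6320.4/1.000 = 6320.40.
Real gross regional product 1997 = 8481.1/1.183 = 7169.15.
Change = 7169.15/6320.40 − 1 = 0.1343.

13.43%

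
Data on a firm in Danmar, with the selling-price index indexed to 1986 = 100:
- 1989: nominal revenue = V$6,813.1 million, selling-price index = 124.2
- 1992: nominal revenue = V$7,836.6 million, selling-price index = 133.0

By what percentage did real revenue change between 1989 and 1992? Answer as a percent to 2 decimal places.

7.41%

Real revenue 1989 = 6813.1 / 1.242 = 5485.59.
Real revenue 1992 = 7836.6 / 1.330 = 5892.18.
Real growth = 5892.18 / 5485.59 − 1 = 0.0741.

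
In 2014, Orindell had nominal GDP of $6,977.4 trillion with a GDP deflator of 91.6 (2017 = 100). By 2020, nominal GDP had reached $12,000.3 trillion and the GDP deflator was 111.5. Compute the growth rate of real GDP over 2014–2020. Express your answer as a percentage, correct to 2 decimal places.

41.29%

Deflate each year: 2014 → 6977.4/0.916 = 7617.25; 2020 → 12000.3/1.115 = 10762.60.
So real GDP changed by 10762.60/7617.25 − 1 = 0.4129, i.e. 41.29%.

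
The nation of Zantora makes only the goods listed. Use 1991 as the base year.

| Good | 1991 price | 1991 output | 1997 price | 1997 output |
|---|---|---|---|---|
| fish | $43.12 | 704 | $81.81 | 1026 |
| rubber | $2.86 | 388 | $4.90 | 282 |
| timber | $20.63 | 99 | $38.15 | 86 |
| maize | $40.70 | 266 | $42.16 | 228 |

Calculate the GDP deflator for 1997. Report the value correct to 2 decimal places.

Nominal GDP 1997 = 81.81·1026 + 4.90·282 + 38.15·86 + 42.16·228 = 98212.24.
Real GDP 1997 (at 1991 prices) = 43.12·1026 + 2.86·282 + 20.63·86 + 40.70·228 = 56101.42.
Deflator = Nominal/Real × 100 = 98212.24/56101.42 × 100 = 175.062.

175.06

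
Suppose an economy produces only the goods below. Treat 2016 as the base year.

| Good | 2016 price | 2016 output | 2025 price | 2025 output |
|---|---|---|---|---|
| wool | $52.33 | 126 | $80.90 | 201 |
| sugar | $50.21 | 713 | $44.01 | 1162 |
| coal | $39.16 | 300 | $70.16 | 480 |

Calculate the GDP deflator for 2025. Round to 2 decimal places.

115.31

Nominal GDP 2025 = 80.90·201 + 44.01·1162 + 70.16·480 = 101077.32.
Real GDP 2025 (at 2016 prices) = 52.33·201 + 50.21·1162 + 39.16·480 = 87659.15.
Deflator = Nominal/Real × 100 = 101077.32/87659.15 × 100 = 115.307.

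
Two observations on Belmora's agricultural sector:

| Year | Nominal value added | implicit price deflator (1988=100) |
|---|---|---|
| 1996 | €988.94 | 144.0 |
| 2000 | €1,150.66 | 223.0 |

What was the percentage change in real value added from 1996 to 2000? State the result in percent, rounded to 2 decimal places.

Deflate each year: 1996 → 988.94/1.440 = 686.76; 2000 → 1150.66/2.230 = 515.99.
So real value added changed by 515.99/686.76 − 1 = -0.2487, i.e. -24.87%.

-24.87%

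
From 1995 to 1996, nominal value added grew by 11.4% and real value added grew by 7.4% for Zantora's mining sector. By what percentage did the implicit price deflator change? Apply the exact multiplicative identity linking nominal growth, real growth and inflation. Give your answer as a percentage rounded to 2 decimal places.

3.72%

(1 + g_nom) = (1 + g_real)(1 + π), so π = 1.1140 / 1.0740 − 1 = 0.03724.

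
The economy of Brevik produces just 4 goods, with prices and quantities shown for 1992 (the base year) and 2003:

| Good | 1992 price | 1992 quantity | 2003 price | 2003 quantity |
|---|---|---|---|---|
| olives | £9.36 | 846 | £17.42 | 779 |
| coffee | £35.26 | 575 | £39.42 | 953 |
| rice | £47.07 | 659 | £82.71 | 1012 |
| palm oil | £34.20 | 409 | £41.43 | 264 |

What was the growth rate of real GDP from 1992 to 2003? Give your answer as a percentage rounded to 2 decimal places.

Real GDP 1992 = Nominal GDP 1992 = 9.36·846 + 35.26·575 + 47.07·659 + 34.20·409 = 73199.99.
Real GDP 2003 (at 1992 prices) = 9.36·779 + 35.26·953 + 47.07·1012 + 34.20·264 = 97557.86.
Real growth = 97557.86/73199.99 − 1 = 0.3328.

33.28%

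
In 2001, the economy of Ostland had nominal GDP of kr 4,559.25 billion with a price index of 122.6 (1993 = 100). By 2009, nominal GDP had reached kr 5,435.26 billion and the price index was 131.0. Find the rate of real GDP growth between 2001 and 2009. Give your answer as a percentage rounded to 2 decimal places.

11.57%

Deflate each year: 2001 → 4559.25/1.226 = 3718.80; 2009 → 5435.26/1.310 = 4149.05.
So real GDP changed by 4149.05/3718.80 − 1 = 0.1157, i.e. 11.57%.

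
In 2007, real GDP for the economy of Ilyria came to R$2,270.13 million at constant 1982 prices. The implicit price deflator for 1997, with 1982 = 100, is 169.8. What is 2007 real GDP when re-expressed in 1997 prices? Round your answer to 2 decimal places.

Real GDP in 1997 prices = Real GDP in 1982 prices × (P_1997/P_1982) = 2270.13 × 1.698 = 3854.68.

R$3,854.68 million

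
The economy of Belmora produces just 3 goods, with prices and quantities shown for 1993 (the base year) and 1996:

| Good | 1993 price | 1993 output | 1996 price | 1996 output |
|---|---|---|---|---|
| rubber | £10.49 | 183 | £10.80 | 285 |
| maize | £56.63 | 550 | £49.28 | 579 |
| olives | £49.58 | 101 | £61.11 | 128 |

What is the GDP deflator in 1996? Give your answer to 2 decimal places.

93.61

Nominal GDP 1996 = 10.80·285 + 49.28·579 + 61.11·128 = 39433.20.
Real GDP 1996 (at 1993 prices) = 10.49·285 + 56.63·579 + 49.58·128 = 42124.66.
Deflator = Nominal/Real × 100 = 39433.20/42124.66 × 100 = 93.611.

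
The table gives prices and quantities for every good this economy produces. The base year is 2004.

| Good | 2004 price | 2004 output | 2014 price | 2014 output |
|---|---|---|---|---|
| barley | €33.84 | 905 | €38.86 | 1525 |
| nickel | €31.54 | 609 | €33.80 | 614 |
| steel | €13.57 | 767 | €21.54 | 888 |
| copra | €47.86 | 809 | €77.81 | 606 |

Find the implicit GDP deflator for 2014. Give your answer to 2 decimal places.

Nominal GDP 2014 = 38.86·1525 + 33.80·614 + 21.54·888 + 77.81·606 = 146295.08.
Real GDP 2014 (at 2004 prices) = 33.84·1525 + 31.54·614 + 13.57·888 + 47.86·606 = 112024.88.
Deflator = Nominal/Real × 100 = 146295.08/112024.88 × 100 = 130.592.

130.59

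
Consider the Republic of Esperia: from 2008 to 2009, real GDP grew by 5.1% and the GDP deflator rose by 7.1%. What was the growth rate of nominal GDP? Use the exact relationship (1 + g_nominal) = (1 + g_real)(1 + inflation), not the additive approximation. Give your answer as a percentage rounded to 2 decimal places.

12.56%

(1 + g_nom) = (1 + g_real)(1 + π) = 1.0510 × 1.0710 = 1.12562.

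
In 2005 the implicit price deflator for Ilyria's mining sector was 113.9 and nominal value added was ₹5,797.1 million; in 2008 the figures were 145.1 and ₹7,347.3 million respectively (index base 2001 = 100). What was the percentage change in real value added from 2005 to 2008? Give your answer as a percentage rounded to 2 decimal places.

Deflate each year: 2005 → 5797.1/1.139 = 5089.64; 2008 → 7347.3/1.451 = 5063.61.
So real value added changed by 5063.61/5089.64 − 1 = -0.0051, i.e. -0.51%.

-0.51%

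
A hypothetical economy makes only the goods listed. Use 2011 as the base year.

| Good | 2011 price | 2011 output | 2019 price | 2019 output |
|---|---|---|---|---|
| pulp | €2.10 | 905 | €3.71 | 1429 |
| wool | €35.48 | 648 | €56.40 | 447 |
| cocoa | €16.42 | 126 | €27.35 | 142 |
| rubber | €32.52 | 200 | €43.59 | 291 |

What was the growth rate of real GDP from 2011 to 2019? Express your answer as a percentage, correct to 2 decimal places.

-8.39%

Real GDP 2011 = Nominal GDP 2011 = 2.10·905 + 35.48·648 + 16.42·126 + 32.52·200 = 33464.46.
Real GDP 2019 (at 2011 prices) = 2.10·1429 + 35.48·447 + 16.42·142 + 32.52·291 = 30655.42.
Real growth = 30655.42/33464.46 − 1 = -0.0839.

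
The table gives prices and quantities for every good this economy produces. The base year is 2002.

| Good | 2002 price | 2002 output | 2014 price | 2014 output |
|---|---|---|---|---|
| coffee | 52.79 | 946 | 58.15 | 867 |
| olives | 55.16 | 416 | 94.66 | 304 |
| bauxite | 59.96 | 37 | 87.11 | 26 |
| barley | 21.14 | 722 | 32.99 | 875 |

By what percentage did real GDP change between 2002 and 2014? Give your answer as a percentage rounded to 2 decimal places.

Real GDP 2002 = Nominal GDP 2002 = 52.79·946 + 55.16·416 + 59.96·37 + 21.14·722 = 90367.50.
Real GDP 2014 (at 2002 prices) = 52.79·867 + 55.16·304 + 59.96·26 + 21.14·875 = 82594.03.
Real growth = 82594.03/90367.50 − 1 = -0.0860.

-8.60%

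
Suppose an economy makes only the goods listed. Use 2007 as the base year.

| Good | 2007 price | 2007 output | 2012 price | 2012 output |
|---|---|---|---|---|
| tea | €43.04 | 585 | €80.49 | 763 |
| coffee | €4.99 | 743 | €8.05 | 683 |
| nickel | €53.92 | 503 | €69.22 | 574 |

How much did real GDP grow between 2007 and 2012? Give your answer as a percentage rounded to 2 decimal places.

Real GDP 2007 = Nominal GDP 2007 = 43.04·585 + 4.99·743 + 53.92·503 = 56007.73.
Real GDP 2012 (at 2007 prices) = 43.04·763 + 4.99·683 + 53.92·574 = 67197.77.
Real growth = 67197.77/56007.73 − 1 = 0.1998.

19.98%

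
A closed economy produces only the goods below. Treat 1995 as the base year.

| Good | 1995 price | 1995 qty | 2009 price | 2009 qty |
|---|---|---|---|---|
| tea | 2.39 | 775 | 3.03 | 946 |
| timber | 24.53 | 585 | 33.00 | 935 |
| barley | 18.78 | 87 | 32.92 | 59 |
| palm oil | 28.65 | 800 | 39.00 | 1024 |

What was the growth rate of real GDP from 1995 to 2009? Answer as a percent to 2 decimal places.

Real GDP 1995 = Nominal GDP 1995 = 2.39·775 + 24.53·585 + 18.78·87 + 28.65·800 = 40756.16.
Real GDP 2009 (at 1995 prices) = 2.39·946 + 24.53·935 + 18.78·59 + 28.65·1024 = 55642.11.
Real growth = 55642.11/40756.16 − 1 = 0.3652.

36.52%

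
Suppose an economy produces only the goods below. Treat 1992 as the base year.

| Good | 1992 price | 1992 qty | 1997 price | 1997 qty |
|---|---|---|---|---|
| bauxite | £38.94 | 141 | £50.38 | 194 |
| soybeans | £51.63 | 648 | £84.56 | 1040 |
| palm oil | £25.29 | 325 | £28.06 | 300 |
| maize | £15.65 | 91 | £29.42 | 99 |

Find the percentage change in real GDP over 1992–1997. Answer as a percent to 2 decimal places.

44.86%

Real GDP 1992 = Nominal GDP 1992 = 38.94·141 + 51.63·648 + 25.29·325 + 15.65·91 = 48590.18.
Real GDP 1997 (at 1992 prices) = 38.94·194 + 51.63·1040 + 25.29·300 + 15.65·99 = 70385.91.
Real growth = 70385.91/48590.18 − 1 = 0.4486.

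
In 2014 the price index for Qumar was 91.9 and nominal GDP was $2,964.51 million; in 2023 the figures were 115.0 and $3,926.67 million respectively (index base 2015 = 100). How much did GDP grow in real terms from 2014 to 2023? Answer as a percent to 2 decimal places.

Real GDP 2014 = 2964.51 / 0.919 = 3225.80.
Real GDP 2023 = 3926.67 / 1.150 = 3414.50.
Real growth = 3414.50 / 3225.80 − 1 = 0.0585.

5.85%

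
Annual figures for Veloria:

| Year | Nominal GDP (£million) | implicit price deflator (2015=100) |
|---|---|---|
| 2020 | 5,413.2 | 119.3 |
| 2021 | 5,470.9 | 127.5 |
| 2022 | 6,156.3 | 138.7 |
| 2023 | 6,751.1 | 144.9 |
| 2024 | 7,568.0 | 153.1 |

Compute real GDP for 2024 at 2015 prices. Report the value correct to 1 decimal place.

Real GDP 2024 = 7568.0 / 1.531 = 4943.17.

£4,943.2 million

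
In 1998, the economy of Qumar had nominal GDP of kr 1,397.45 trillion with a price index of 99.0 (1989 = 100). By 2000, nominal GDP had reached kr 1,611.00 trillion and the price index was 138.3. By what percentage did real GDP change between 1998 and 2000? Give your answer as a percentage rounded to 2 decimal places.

-17.48%

Real GDP 1998 = 1397.45 / 0.990 = 1411.57.
Real GDP 2000 = 1611.00 / 1.383 = 1164.86.
Real growth = 1164.86 / 1411.57 − 1 = -0.1748.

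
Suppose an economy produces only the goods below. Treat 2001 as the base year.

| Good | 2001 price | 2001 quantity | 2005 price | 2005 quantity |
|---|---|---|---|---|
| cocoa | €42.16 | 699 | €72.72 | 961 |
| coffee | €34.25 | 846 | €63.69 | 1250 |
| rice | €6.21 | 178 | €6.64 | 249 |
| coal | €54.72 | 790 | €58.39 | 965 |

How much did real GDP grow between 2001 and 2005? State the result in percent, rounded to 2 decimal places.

33.96%

Real GDP 2001 = Nominal GDP 2001 = 42.16·699 + 34.25·846 + 6.21·178 + 54.72·790 = 102779.52.
Real GDP 2005 (at 2001 prices) = 42.16·961 + 34.25·1250 + 6.21·249 + 54.72·965 = 137679.35.
Real growth = 137679.35/102779.52 − 1 = 0.3396.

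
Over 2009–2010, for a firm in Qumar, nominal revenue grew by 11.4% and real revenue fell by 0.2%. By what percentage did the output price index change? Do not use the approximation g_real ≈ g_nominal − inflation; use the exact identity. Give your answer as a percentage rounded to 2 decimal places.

(1 + g_nom) = (1 + g_real)(1 + π), so π = 1.1140 / 0.9980 − 1 = 0.11623.

11.62%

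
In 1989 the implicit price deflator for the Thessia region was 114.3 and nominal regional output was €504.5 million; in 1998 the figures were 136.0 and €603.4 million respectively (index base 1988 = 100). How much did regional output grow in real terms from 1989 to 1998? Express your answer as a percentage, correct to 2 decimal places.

Real regional output 1989 = 504.5 / 1.143 = 441.38.
Real regional output 1998 = 603.4 / 1.360 = 443.68.
Real growth = 443.68 / 441.38 − 1 = 0.0052.

0.52%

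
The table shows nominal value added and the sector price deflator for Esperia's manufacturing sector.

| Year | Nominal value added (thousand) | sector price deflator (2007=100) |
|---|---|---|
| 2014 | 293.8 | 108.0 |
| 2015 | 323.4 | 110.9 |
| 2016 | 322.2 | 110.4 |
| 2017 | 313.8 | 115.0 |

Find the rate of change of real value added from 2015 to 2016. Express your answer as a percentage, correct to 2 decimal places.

0.08%

Real value added 2015 = 323.4/1.109 = 291.61.
Real value added 2016 = 322.2/1.104 = 291.85.
Change = 291.85/291.61 − 1 = 0.0008.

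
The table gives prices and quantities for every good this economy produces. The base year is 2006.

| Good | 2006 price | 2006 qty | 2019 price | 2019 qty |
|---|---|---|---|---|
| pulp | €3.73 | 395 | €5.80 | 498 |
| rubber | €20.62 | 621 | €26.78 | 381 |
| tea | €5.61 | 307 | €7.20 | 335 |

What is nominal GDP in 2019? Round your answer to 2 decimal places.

€15503.58

Nominal GDP 2019 = Σ (p_2019 × q_2019) = 5.80·498 + 26.78·381 + 7.20·335 = 15503.58.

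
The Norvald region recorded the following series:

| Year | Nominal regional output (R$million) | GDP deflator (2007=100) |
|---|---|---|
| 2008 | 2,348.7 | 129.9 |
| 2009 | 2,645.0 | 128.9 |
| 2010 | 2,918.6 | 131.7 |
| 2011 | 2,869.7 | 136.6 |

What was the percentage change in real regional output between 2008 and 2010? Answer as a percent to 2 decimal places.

Real regional output 2008 = 2348.7/1.299 = 1808.08.
Real regional output 2010 = 2918.6/1.317 = 2216.10.
Change = 2216.10/1808.08 − 1 = 0.2257.

22.57%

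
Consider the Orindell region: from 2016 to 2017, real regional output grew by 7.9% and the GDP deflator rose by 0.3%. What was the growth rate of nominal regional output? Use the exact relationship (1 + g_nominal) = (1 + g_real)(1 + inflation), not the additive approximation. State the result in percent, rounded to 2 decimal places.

(1 + g_nom) = (1 + g_real)(1 + π) = 1.0790 × 1.0030 = 1.08224.

8.22%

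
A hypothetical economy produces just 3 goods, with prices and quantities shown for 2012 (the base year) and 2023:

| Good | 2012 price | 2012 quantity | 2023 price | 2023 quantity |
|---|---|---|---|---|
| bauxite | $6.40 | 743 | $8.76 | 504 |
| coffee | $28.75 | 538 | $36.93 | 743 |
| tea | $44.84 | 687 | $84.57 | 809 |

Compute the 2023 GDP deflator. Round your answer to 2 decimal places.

Nominal GDP 2023 = 8.76·504 + 36.93·743 + 84.57·809 = 100271.16.
Real GDP 2023 (at 2012 prices) = 6.40·504 + 28.75·743 + 44.84·809 = 60862.41.
Deflator = Nominal/Real × 100 = 100271.16/60862.41 × 100 = 164.751.

164.75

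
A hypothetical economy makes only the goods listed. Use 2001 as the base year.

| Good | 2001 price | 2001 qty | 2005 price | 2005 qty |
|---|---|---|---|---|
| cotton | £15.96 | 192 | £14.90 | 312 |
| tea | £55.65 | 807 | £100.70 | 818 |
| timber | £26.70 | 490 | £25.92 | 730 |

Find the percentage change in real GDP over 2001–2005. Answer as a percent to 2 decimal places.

14.63%

Real GDP 2001 = Nominal GDP 2001 = 15.96·192 + 55.65·807 + 26.70·490 = 61056.87.
Real GDP 2005 (at 2001 prices) = 15.96·312 + 55.65·818 + 26.70·730 = 69992.22.
Real growth = 69992.22/61056.87 − 1 = 0.1463.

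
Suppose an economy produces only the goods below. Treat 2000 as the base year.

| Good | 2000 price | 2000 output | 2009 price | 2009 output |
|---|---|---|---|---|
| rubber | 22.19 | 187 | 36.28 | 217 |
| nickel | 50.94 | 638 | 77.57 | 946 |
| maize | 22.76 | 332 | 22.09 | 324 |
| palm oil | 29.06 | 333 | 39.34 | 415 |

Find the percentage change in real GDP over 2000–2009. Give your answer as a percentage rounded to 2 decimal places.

Real GDP 2000 = Nominal GDP 2000 = 22.19·187 + 50.94·638 + 22.76·332 + 29.06·333 = 53882.55.
Real GDP 2009 (at 2000 prices) = 22.19·217 + 50.94·946 + 22.76·324 + 29.06·415 = 72438.61.
Real growth = 72438.61/53882.55 − 1 = 0.3444.

34.44%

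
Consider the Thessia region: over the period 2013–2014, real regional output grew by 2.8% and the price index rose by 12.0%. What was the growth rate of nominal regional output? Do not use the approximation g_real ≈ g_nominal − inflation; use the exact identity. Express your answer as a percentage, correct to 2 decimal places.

(1 + g_nom) = (1 + g_real)(1 + π) = 1.0280 × 1.1200 = 1.15136.

15.14%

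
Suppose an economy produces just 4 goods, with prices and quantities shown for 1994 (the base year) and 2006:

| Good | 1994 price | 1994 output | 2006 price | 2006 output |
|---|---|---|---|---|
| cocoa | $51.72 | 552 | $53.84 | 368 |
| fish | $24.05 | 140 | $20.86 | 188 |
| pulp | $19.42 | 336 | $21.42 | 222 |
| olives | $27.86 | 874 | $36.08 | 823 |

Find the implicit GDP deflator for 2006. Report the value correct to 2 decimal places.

114.55

Nominal GDP 2006 = 53.84·368 + 20.86·188 + 21.42·222 + 36.08·823 = 58183.88.
Real GDP 2006 (at 1994 prices) = 51.72·368 + 24.05·188 + 19.42·222 + 27.86·823 = 50794.38.
Deflator = Nominal/Real × 100 = 58183.88/50794.38 × 100 = 114.548.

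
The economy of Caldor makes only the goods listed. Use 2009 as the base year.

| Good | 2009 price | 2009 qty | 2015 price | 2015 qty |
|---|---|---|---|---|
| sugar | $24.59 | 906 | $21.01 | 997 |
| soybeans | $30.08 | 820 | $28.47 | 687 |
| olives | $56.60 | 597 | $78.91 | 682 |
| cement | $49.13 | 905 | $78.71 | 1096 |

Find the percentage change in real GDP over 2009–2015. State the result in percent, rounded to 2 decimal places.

9.93%

Real GDP 2009 = Nominal GDP 2009 = 24.59·906 + 30.08·820 + 56.60·597 + 49.13·905 = 125196.99.
Real GDP 2015 (at 2009 prices) = 24.59·997 + 30.08·687 + 56.60·682 + 49.13·1096 = 137628.87.
Real growth = 137628.87/125196.99 − 1 = 0.0993.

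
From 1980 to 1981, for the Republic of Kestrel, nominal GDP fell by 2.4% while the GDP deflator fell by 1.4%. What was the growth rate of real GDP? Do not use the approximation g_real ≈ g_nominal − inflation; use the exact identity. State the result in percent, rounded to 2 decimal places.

-1.01%

(1 + g_nom) = (1 + g_real)(1 + π), so g_real = 0.9760 / 0.9860 − 1 = -0.01014.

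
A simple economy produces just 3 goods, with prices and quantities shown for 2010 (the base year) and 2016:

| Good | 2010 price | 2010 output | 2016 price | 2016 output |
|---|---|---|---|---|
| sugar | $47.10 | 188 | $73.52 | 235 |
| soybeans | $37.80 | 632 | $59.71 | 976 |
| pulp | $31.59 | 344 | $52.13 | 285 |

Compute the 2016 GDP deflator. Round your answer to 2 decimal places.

158.72

Nominal GDP 2016 = 73.52·235 + 59.71·976 + 52.13·285 = 90411.21.
Real GDP 2016 (at 2010 prices) = 47.10·235 + 37.80·976 + 31.59·285 = 56964.45.
Deflator = Nominal/Real × 100 = 90411.21/56964.45 × 100 = 158.715.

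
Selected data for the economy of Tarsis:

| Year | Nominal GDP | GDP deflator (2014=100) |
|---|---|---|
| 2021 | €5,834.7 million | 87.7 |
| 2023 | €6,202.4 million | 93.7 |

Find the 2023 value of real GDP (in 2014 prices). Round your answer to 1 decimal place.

€6,619.4 million

Real GDP = Nominal / (GDP deflator/100) = 6202.4 / 0.937 = 6619.42.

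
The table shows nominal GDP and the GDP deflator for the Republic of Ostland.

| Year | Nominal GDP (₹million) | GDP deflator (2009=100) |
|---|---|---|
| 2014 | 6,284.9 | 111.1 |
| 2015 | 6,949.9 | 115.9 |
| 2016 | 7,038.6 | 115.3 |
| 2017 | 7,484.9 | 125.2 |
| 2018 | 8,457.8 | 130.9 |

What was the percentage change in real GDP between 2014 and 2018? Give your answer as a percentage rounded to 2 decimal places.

Real GDP 2014 = 6284.9/1.111 = 5656.98.
Real GDP 2018 = 8457.8/1.309 = 6461.27.
Change = 6461.27/5656.98 − 1 = 0.1422.

14.22%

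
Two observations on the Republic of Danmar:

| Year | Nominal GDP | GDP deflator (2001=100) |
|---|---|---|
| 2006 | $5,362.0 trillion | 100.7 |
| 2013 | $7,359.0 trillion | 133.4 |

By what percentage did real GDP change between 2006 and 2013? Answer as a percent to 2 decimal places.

3.60%

Deflate each year: 2006 → 5362.0/1.007 = 5324.73; 2013 → 7359.0/1.334 = 5516.49.
So real GDP changed by 5516.49/5324.73 − 1 = 0.0360, i.e. 3.60%.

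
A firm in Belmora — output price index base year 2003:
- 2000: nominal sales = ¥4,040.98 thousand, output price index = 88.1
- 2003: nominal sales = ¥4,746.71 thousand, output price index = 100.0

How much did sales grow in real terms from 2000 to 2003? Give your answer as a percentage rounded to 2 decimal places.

3.49%

Deflate each year: 2000 → 4040.98/0.881 = 4586.81; 2003 → 4746.71/1.000 = 4746.71.
So real sales changed by 4746.71/4586.81 − 1 = 0.0349, i.e. 3.49%.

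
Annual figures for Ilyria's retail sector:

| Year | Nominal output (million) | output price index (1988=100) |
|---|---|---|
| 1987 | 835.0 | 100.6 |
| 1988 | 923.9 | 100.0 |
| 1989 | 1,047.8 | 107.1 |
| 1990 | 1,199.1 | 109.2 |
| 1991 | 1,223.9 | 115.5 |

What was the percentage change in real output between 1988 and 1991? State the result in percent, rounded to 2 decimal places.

Real output 1988 = 923.9/1.000 = 923.90.
Real output 1991 = 1223.9/1.155 = 1059.65.
Change = 1059.65/923.90 − 1 = 0.1469.

14.69%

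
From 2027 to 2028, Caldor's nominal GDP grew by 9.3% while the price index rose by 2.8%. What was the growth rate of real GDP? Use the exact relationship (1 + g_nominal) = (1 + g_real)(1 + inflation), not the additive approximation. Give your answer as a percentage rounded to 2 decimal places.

6.32%

(1 + g_nom) = (1 + g_real)(1 + π), so g_real = 1.0930 / 1.0280 − 1 = 0.06323.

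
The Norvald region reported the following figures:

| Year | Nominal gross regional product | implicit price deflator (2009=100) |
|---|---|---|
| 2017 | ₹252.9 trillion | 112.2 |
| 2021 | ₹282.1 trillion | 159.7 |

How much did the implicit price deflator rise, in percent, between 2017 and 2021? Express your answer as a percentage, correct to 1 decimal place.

42.3%

Price-level change = 159.7 / 112.2 − 1 = 0.4234.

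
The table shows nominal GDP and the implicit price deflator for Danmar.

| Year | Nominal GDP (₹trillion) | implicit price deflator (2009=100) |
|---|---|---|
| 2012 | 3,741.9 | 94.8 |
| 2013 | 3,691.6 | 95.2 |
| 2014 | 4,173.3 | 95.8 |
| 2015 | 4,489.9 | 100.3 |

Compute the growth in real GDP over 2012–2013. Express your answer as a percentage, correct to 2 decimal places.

Real GDP 2012 = 3741.9/0.948 = 3947.15.
Real GDP 2013 = 3691.6/0.952 = 3877.73.
Change = 3877.73/3947.15 − 1 = -0.0176.

-1.76%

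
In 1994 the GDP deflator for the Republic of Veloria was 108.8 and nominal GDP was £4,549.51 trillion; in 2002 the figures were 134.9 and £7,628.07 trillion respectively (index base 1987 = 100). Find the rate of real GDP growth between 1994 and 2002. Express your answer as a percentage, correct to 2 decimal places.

Real GDP 1994 = 4549.51 / 1.088 = 4181.53.
Real GDP 2002 = 7628.07 / 1.349 = 5654.61.
Real growth = 5654.61 / 4181.53 − 1 = 0.3523.

35.23%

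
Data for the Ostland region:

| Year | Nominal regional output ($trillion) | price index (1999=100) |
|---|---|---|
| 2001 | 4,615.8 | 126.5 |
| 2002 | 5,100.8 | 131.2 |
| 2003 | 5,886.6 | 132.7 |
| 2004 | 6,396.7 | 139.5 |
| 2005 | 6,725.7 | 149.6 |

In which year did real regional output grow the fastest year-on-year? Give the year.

2003

2002: real = 5100.8/1.312 = 3887.80; growth vs 2001 (3648.85) = 6.55%.
2003: real = 5886.6/1.327 = 4436.02; growth vs 2002 (3887.80) = 14.10%.
2004: real = 6396.7/1.395 = 4585.45; growth vs 2003 (4436.02) = 3.37%.
2005: real = 6725.7/1.496 = 4495.79; growth vs 2004 (4585.45) = -1.96%.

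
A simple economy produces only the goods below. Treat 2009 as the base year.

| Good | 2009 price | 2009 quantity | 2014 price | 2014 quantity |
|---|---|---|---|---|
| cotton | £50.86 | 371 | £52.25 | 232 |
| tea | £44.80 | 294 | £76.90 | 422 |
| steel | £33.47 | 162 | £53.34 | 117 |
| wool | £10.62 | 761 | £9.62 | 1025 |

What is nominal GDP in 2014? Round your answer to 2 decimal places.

Nominal GDP 2014 = Σ (p_2014 × q_2014) = 52.25·232 + 76.90·422 + 53.34·117 + 9.62·1025 = 60675.08.

£60675.08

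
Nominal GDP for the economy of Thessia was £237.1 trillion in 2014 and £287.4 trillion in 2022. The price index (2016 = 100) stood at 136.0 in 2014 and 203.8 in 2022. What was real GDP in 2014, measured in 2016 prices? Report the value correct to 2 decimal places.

£174.34 trillion

Real GDP = Nominal / (price index/100) = 237.1 / 1.360 = 174.34.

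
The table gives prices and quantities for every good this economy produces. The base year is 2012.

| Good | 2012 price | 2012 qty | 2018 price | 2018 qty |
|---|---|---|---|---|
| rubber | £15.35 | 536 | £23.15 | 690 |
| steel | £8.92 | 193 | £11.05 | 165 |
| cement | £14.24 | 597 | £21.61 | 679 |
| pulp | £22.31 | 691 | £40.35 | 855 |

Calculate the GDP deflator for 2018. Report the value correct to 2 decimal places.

164.11

Nominal GDP 2018 = 23.15·690 + 11.05·165 + 21.61·679 + 40.35·855 = 66969.19.
Real GDP 2018 (at 2012 prices) = 15.35·690 + 8.92·165 + 14.24·679 + 22.31·855 = 40807.31.
Deflator = Nominal/Real × 100 = 66969.19/40807.31 × 100 = 164.111.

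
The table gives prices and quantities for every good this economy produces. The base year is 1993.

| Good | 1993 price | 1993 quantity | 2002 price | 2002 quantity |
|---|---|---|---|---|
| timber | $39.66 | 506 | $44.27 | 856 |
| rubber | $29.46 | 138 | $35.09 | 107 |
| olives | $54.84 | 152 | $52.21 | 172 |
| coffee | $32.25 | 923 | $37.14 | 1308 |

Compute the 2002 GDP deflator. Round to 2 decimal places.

Nominal GDP 2002 = 44.27·856 + 35.09·107 + 52.21·172 + 37.14·1308 = 99208.99.
Real GDP 2002 (at 1993 prices) = 39.66·856 + 29.46·107 + 54.84·172 + 32.25·1308 = 88716.66.
Deflator = Nominal/Real × 100 = 99208.99/88716.66 × 100 = 111.827.

111.83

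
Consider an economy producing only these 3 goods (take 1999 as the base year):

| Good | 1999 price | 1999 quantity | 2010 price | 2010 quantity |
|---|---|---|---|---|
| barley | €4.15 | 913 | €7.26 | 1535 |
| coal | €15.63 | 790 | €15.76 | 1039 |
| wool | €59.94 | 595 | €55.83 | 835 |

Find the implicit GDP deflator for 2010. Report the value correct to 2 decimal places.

Nominal GDP 2010 = 7.26·1535 + 15.76·1039 + 55.83·835 = 74136.79.
Real GDP 2010 (at 1999 prices) = 4.15·1535 + 15.63·1039 + 59.94·835 = 72659.72.
Deflator = Nominal/Real × 100 = 74136.79/72659.72 × 100 = 102.033.

102.03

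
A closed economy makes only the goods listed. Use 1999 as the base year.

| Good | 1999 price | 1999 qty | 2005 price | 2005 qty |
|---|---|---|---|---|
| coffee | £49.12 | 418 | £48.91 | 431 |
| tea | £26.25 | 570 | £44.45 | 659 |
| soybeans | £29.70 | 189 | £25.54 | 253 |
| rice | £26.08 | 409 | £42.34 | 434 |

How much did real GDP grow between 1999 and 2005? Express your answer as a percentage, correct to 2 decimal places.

10.68%

Real GDP 1999 = Nominal GDP 1999 = 49.12·418 + 26.25·570 + 29.70·189 + 26.08·409 = 51774.68.
Real GDP 2005 (at 1999 prices) = 49.12·431 + 26.25·659 + 29.70·253 + 26.08·434 = 57302.29.
Real growth = 57302.29/51774.68 − 1 = 0.1068.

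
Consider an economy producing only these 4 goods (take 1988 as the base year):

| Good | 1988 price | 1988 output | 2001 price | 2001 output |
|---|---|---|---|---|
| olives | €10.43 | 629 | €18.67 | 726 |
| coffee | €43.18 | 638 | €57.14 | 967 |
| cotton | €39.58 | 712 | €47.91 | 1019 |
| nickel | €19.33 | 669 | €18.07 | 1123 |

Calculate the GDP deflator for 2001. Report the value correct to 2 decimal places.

Nominal GDP 2001 = 18.67·726 + 57.14·967 + 47.91·1019 + 18.07·1123 = 137921.70.
Real GDP 2001 (at 1988 prices) = 10.43·726 + 43.18·967 + 39.58·1019 + 19.33·1123 = 111366.85.
Deflator = Nominal/Real × 100 = 137921.70/111366.85 × 100 = 123.844.

123.84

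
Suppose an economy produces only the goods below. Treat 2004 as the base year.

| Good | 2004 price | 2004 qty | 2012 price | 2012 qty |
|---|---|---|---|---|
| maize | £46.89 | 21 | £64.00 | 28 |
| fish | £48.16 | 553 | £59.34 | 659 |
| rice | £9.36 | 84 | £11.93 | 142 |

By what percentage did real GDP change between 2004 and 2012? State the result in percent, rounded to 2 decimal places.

Real GDP 2004 = Nominal GDP 2004 = 46.89·21 + 48.16·553 + 9.36·84 = 28403.41.
Real GDP 2012 (at 2004 prices) = 46.89·28 + 48.16·659 + 9.36·142 = 34379.48.
Real growth = 34379.48/28403.41 − 1 = 0.2104.

21.04%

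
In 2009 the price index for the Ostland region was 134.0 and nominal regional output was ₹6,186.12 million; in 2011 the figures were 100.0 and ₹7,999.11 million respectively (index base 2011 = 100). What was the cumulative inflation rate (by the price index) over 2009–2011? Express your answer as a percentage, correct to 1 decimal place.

-25.4%

Price-level change = 100.0 / 134.0 − 1 = -0.2537.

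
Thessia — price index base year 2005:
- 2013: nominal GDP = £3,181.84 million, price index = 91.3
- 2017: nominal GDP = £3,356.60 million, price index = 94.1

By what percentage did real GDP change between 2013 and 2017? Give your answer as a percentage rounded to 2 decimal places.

Real GDP 2013 = 3181.84 / 0.913 = 3485.04.
Real GDP 2017 = 3356.60 / 0.941 = 3567.06.
Real growth = 3567.06 / 3485.04 − 1 = 0.0235.

2.35%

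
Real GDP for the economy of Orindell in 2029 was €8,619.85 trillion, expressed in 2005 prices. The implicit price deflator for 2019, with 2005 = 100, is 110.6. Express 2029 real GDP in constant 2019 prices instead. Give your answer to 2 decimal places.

Real GDP in 2019 prices = Real GDP in 2005 prices × (P_2019/P_2005) = 8619.85 × 1.106 = 9533.55.

€9,533.55 trillion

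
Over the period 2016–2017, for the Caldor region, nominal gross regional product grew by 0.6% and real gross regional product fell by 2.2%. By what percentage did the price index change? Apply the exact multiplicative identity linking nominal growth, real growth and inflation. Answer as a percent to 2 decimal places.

2.86%

(1 + g_nom) = (1 + g_real)(1 + π), so π = 1.0060 / 0.9780 − 1 = 0.02863.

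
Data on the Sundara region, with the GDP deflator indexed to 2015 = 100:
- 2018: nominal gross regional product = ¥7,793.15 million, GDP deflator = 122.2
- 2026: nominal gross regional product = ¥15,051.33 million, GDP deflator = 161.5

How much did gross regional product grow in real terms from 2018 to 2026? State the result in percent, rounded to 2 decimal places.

Deflate each year: 2018 → 7793.15/1.222 = 6377.37; 2026 → 15051.33/1.615 = 9319.71.
So real gross regional product changed by 9319.71/6377.37 − 1 = 0.4614, i.e. 46.14%.

46.14%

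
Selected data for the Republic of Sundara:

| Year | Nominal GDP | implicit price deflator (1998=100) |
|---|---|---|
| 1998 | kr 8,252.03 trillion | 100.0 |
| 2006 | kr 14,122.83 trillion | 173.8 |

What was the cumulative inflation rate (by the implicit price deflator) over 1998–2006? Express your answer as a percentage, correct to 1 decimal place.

73.8%

Price-level change = 173.8 / 100.0 − 1 = 0.7380.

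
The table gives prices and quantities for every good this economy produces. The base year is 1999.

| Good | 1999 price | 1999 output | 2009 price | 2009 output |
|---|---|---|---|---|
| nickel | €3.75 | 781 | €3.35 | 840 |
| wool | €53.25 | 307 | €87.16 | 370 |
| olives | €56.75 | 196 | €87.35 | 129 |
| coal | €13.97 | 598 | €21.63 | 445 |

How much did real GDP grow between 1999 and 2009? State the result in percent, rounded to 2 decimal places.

Real GDP 1999 = Nominal GDP 1999 = 3.75·781 + 53.25·307 + 56.75·196 + 13.97·598 = 38753.56.
Real GDP 2009 (at 1999 prices) = 3.75·840 + 53.25·370 + 56.75·129 + 13.97·445 = 36389.90.
Real growth = 36389.90/38753.56 − 1 = -0.0610.

-6.10%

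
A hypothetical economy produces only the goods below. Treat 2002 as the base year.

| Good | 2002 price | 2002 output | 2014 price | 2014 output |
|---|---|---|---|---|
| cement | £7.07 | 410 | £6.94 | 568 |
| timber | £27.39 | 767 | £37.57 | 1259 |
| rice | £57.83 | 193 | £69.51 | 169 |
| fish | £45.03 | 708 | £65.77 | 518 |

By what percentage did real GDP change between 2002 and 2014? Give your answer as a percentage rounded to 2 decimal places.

Real GDP 2002 = Nominal GDP 2002 = 7.07·410 + 27.39·767 + 57.83·193 + 45.03·708 = 66949.26.
Real GDP 2014 (at 2002 prices) = 7.07·568 + 27.39·1259 + 57.83·169 + 45.03·518 = 71598.58.
Real growth = 71598.58/66949.26 − 1 = 0.0694.

6.94%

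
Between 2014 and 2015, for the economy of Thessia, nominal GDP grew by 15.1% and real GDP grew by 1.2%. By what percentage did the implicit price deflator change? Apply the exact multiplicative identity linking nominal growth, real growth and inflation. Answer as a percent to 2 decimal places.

(1 + g_nom) = (1 + g_real)(1 + π), so π = 1.1510 / 1.0120 − 1 = 0.13735.

13.74%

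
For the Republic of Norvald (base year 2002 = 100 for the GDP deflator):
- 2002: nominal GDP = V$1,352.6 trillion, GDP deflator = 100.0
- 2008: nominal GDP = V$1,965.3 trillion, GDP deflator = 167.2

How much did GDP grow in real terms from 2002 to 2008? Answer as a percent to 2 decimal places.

Deflate each year: 2002 → 1352.6/1.000 = 1352.60; 2008 → 1965.3/1.672 = 1175.42.
So real GDP changed by 1175.42/1352.60 − 1 = -0.1310, i.e. -13.10%.

-13.10%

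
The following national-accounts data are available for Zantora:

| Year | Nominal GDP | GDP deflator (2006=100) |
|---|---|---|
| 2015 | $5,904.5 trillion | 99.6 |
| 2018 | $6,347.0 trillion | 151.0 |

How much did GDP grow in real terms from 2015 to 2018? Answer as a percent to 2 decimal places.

Real GDP 2015 = 5904.5 / 0.996 = 5928.21.
Real GDP 2018 = 6347.0 / 1.510 = 4203.31.
Real growth = 4203.31 / 5928.21 − 1 = -0.2910.

-29.10%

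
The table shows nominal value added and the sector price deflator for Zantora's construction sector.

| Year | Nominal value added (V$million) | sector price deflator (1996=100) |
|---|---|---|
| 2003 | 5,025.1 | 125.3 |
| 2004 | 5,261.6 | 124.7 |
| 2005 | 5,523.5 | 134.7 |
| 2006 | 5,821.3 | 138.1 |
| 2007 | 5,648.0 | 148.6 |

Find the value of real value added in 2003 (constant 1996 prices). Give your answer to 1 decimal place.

V$4,010.5 million

Real value added 2003 = 5025.1 / 1.253 = 4010.45.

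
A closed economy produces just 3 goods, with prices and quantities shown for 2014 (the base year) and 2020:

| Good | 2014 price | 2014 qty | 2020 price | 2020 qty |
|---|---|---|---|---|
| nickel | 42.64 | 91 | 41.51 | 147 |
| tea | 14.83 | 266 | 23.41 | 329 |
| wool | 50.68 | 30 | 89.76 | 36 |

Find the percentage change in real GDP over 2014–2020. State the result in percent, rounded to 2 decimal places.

Real GDP 2014 = Nominal GDP 2014 = 42.64·91 + 14.83·266 + 50.68·30 = 9345.42.
Real GDP 2020 (at 2014 prices) = 42.64·147 + 14.83·329 + 50.68·36 = 12971.63.
Real growth = 12971.63/9345.42 − 1 = 0.3880.

38.80%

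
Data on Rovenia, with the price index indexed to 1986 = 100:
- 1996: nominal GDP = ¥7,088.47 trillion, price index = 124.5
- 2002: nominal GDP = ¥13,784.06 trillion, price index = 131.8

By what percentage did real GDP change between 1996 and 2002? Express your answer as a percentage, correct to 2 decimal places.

Deflate each year: 1996 → 7088.47/1.245 = 5693.55; 2002 → 13784.06/1.318 = 10458.32.
So real GDP changed by 10458.32/5693.55 − 1 = 0.8369, i.e. 83.69%.

83.69%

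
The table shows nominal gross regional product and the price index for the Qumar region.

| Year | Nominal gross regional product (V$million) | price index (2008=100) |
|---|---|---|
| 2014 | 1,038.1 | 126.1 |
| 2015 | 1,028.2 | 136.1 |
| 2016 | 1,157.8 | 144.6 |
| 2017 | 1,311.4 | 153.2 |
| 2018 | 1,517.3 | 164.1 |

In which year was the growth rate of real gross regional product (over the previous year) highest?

2018

2015: real = 1028.2/1.361 = 755.47; growth vs 2014 (823.24) = -8.23%.
2016: real = 1157.8/1.446 = 800.69; growth vs 2015 (755.47) = 5.99%.
2017: real = 1311.4/1.532 = 856.01; growth vs 2016 (800.69) = 6.91%.
2018: real = 1517.3/1.641 = 924.62; growth vs 2017 (856.01) = 8.02%.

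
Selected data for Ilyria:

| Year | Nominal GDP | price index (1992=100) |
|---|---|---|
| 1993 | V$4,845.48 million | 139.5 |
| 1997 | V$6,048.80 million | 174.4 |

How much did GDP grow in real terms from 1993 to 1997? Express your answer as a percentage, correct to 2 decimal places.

Real GDP 1993 = 4845.48 / 1.395 = 3473.46.
Real GDP 1997 = 6048.80 / 1.744 = 3468.35.
Real growth = 3468.35 / 3473.46 − 1 = -0.0015.

-0.15%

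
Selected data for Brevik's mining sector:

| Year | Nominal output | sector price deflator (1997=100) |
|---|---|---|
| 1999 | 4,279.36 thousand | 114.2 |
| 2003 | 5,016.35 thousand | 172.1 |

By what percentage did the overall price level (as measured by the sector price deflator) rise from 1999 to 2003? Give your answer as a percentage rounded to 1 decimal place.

50.7%

Price-level change = 172.1 / 114.2 − 1 = 0.5070.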